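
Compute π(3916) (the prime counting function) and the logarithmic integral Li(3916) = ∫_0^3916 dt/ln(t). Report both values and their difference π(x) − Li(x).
π(3916) = 541;  Li(3916) ≈ 555.22;  π(x) − Li(x) ≈ -14.22.

Direct count of primes ≤ 3916 gives π(3916) = 541. Numerical evaluation of the logarithmic integral gives Li(3916) ≈ 555.22. The difference π(x) − Li(x) ≈ -14.22 is typically negative for small/moderate x (Li(x) overestimates), though Littlewood's theorem shows this sign changes infinitely often.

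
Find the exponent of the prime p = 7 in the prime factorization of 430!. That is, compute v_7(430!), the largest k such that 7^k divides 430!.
v_7(430!) = 70

Legendre's formula: v_p(n!) = Σ_{k ≥ 1} ⌊n / p^k⌋. For p = 7, n = 430, the terms are:
  ⌊430/7^1⌋ = ⌊430/7⌋ = 61
  ⌊430/7^2⌋ = ⌊430/49⌋ = 8
  ⌊430/7^3⌋ = ⌊430/343⌋ = 1
(the next term ⌊430/7^4⌋ = 0, terminating the sum). Summing: v_7(430!) = 61 + 8 + 1 = 70.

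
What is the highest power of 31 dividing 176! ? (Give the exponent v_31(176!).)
v_31(176!) = 5

Legendre's formula: v_p(n!) = Σ_{k ≥ 1} ⌊n / p^k⌋. For p = 31, n = 176, the terms are:
  ⌊176/31^1⌋ = ⌊176/31⌋ = 5
(the next term ⌊176/31^2⌋ = 0, terminating the sum). Summing: v_31(176!) = 5 = 5.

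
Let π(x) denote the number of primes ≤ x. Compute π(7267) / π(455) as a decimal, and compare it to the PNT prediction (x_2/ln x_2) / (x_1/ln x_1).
π(7267)/π(455) = 928/87 ≈ 10.6667;  PNT prediction ≈ 10.9941.

π(455) = 87 and π(7267) = 928, so π(7267)/π(455) ≈ 10.6667. The PNT-predicted ratio is (7267/ln(7267)) / (455/ln(455)) ≈ 10.9941. The two agree to within a few percent, as expected.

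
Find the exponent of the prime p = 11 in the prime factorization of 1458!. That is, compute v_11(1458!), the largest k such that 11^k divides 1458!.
v_11(1458!) = 145

Legendre's formula: v_p(n!) = Σ_{k ≥ 1} ⌊n / p^k⌋. For p = 11, n = 1458, the terms are:
  ⌊1458/11^1⌋ = ⌊1458/11⌋ = 132
  ⌊1458/11^2⌋ = ⌊1458/121⌋ = 12
  ⌊1458/11^3⌋ = ⌊1458/1331⌋ = 1
(the next term ⌊1458/11^4⌋ = 0, terminating the sum). Summing: v_11(1458!) = 132 + 12 + 1 = 145.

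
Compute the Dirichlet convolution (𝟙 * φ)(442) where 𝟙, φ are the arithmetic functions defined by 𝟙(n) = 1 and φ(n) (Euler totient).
(𝟙 * φ)(442) = 442

Divisors of 442: [1, 2, 13, 17, 26, 34, 221, 442]. For each d | 442:
  d = 1: 𝟙(1) · φ(442/1) = 1 · 192 = 192
  d = 2: 𝟙(2) · φ(442/2) = 1 · 192 = 192
  d = 13: 𝟙(13) · φ(442/13) = 1 · 16 = 16
  d = 17: 𝟙(17) · φ(442/17) = 1 · 12 = 12
  d = 26: 𝟙(26) · φ(442/26) = 1 · 16 = 16
  d = 34: 𝟙(34) · φ(442/34) = 1 · 12 = 12
  d = 221: 𝟙(221) · φ(442/221) = 1 · 1 = 1
  d = 442: 𝟙(442) · φ(442/442) = 1 · 1 = 1
Summing: (𝟙 * φ)(442) = 192 + 192 + 16 + 12 + 16 + 12 + 1 + 1 = 442.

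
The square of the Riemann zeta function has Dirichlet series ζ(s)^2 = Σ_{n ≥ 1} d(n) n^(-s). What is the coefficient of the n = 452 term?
d(452) = 6

ζ(s)^2 = (Σ 1/m^s)(Σ 1/k^s). The coefficient of 1/n^s in the product is the number of ordered pairs (m, k) with mk = n, which equals d(n). For n = 452, divisors are [1, 2, 4, 113, 226, 452], so d(452) = 6.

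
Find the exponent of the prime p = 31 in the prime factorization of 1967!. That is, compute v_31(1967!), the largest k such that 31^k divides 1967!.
v_31(1967!) = 65

Legendre's formula: v_p(n!) = Σ_{k ≥ 1} ⌊n / p^k⌋. For p = 31, n = 1967, the terms are:
  ⌊1967/31^1⌋ = ⌊1967/31⌋ = 63
  ⌊1967/31^2⌋ = ⌊1967/961⌋ = 2
(the next term ⌊1967/31^3⌋ = 0, terminating the sum). Summing: v_31(1967!) = 63 + 2 = 65.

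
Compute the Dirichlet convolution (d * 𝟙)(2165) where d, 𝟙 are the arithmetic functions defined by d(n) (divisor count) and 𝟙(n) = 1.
(d * 𝟙)(2165) = 9

Divisors of 2165: [1, 5, 433, 2165]. For each d | 2165:
  d = 1: d(1) · 𝟙(2165/1) = 1 · 1 = 1
  d = 5: d(5) · 𝟙(2165/5) = 2 · 1 = 2
  d = 433: d(433) · 𝟙(2165/433) = 2 · 1 = 2
  d = 2165: d(2165) · 𝟙(2165/2165) = 4 · 1 = 4
Summing: (d * 𝟙)(2165) = 1 + 2 + 2 + 4 = 9.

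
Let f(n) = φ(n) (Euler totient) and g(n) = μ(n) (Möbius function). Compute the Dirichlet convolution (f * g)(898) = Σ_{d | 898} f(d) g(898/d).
(φ * μ)(898) = 0

Divisors of 898: [1, 2, 449, 898]. For each d | 898:
  d = 1: φ(1) · μ(898/1) = 1 · 1 = 1
  d = 2: φ(2) · μ(898/2) = 1 · -1 = -1
  d = 449: φ(449) · μ(898/449) = 448 · -1 = -448
  d = 898: φ(898) · μ(898/898) = 448 · 1 = 448
Summing: (φ * μ)(898) = 1 + -1 + -448 + 448 = 0.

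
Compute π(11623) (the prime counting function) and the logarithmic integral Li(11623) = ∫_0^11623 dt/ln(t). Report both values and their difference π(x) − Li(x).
π(11623) = 1398;  Li(11623) ≈ 1420.89;  π(x) − Li(x) ≈ -22.89.

Direct count of primes ≤ 11623 gives π(11623) = 1398. Numerical evaluation of the logarithmic integral gives Li(11623) ≈ 1420.89. The difference π(x) − Li(x) ≈ -22.89 is typically negative for small/moderate x (Li(x) overestimates), though Littlewood's theorem shows this sign changes infinitely often.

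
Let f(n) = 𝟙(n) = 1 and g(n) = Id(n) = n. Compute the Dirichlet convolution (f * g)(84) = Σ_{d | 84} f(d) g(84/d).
(𝟙 * Id)(84) = 224

Divisors of 84: [1, 2, 3, 4, 6, 7, 12, 14, 21, 28, 42, 84]. For each d | 84:
  d = 1: 𝟙(1) · Id(84/1) = 1 · 84 = 84
  d = 2: 𝟙(2) · Id(84/2) = 1 · 42 = 42
  d = 3: 𝟙(3) · Id(84/3) = 1 · 28 = 28
  d = 4: 𝟙(4) · Id(84/4) = 1 · 21 = 21
  d = 6: 𝟙(6) · Id(84/6) = 1 · 14 = 14
  d = 7: 𝟙(7) · Id(84/7) = 1 · 12 = 12
  d = 12: 𝟙(12) · Id(84/12) = 1 · 7 = 7
  d = 14: 𝟙(14) · Id(84/14) = 1 · 6 = 6
  d = 21: 𝟙(21) · Id(84/21) = 1 · 4 = 4
  d = 28: 𝟙(28) · Id(84/28) = 1 · 3 = 3
  d = 42: 𝟙(42) · Id(84/42) = 1 · 2 = 2
  d = 84: 𝟙(84) · Id(84/84) = 1 · 1 = 1
Summing: (𝟙 * Id)(84) = 84 + 42 + 28 + 21 + 14 + 12 + 7 + 6 + 4 + 3 + 2 + 1 = 224.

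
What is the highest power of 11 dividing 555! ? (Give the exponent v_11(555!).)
v_11(555!) = 54

Legendre's formula: v_p(n!) = Σ_{k ≥ 1} ⌊n / p^k⌋. For p = 11, n = 555, the terms are:
  ⌊555/11^1⌋ = ⌊555/11⌋ = 50
  ⌊555/11^2⌋ = ⌊555/121⌋ = 4
(the next term ⌊555/11^3⌋ = 0, terminating the sum). Summing: v_11(555!) = 50 + 4 = 54.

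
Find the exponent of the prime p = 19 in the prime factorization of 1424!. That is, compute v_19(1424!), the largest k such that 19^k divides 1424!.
v_19(1424!) = 77

Legendre's formula: v_p(n!) = Σ_{k ≥ 1} ⌊n / p^k⌋. For p = 19, n = 1424, the terms are:
  ⌊1424/19^1⌋ = ⌊1424/19⌋ = 74
  ⌊1424/19^2⌋ = ⌊1424/361⌋ = 3
(the next term ⌊1424/19^3⌋ = 0, terminating the sum). Summing: v_19(1424!) = 74 + 3 = 77.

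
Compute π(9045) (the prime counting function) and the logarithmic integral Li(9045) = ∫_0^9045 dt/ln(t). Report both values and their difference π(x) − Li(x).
π(9045) = 1124;  Li(9045) ≈ 1141.89;  π(x) − Li(x) ≈ -17.89.

Direct count of primes ≤ 9045 gives π(9045) = 1124. Numerical evaluation of the logarithmic integral gives Li(9045) ≈ 1141.89. The difference π(x) − Li(x) ≈ -17.89 is typically negative for small/moderate x (Li(x) overestimates), though Littlewood's theorem shows this sign changes infinitely often.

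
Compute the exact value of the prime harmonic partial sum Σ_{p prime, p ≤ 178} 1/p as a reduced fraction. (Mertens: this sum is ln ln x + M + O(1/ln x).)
Σ 1/p = 319420215161551700804173656907103406301944826032199624513259054823197/166589903787325219380851695350896256250980509594874862046961683989710

π(178) = 40, so the primes ≤ 178 are [2, 3, 5, 7, 11, 13, 17, 19, 23, 29, 31, 37, 41, 43, 47, 53, 59, 61, 67, 71, 73, 79, 83, 89, 97, 101, 103, 107, 109, 113, 127, 131, 137, 139, 149, 151, 157, 163, 167, 173]. Summing 1/p over these primes: 319420215161551700804173656907103406301944826032199624513259054823197/166589903787325219380851695350896256250980509594874862046961683989710 ≈ 1.9174. Mertens estimate ln ln(178) + 0.2615 ≈ 1.9066.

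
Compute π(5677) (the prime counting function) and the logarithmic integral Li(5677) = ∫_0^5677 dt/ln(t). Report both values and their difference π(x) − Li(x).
π(5677) = 747;  Li(5677) ≈ 763.17;  π(x) − Li(x) ≈ -16.17.

Direct count of primes ≤ 5677 gives π(5677) = 747. Numerical evaluation of the logarithmic integral gives Li(5677) ≈ 763.17. The difference π(x) − Li(x) ≈ -16.17 is typically negative for small/moderate x (Li(x) overestimates), though Littlewood's theorem shows this sign changes infinitely often.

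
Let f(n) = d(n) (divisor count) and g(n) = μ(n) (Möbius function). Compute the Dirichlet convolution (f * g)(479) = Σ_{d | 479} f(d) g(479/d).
(d * μ)(479) = 1

Divisors of 479: [1, 479]. For each d | 479:
  d = 1: d(1) · μ(479/1) = 1 · -1 = -1
  d = 479: d(479) · μ(479/479) = 2 · 1 = 2
Summing: (d * μ)(479) = -1 + 2 = 1.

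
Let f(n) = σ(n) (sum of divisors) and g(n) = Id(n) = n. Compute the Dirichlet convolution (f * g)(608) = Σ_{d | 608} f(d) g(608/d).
(σ * Id)(608) = 12519

Divisors of 608: [1, 2, 4, 8, 16, 19, 32, 38, 76, 152, 304, 608]. For each d | 608:
  d = 1: σ(1) · Id(608/1) = 1 · 608 = 608
  d = 2: σ(2) · Id(608/2) = 3 · 304 = 912
  d = 4: σ(4) · Id(608/4) = 7 · 152 = 1064
  d = 8: σ(8) · Id(608/8) = 15 · 76 = 1140
  d = 16: σ(16) · Id(608/16) = 31 · 38 = 1178
  d = 19: σ(19) · Id(608/19) = 20 · 32 = 640
  d = 32: σ(32) · Id(608/32) = 63 · 19 = 1197
  d = 38: σ(38) · Id(608/38) = 60 · 16 = 960
  d = 76: σ(76) · Id(608/76) = 140 · 8 = 1120
  d = 152: σ(152) · Id(608/152) = 300 · 4 = 1200
  d = 304: σ(304) · Id(608/304) = 620 · 2 = 1240
  d = 608: σ(608) · Id(608/608) = 1260 · 1 = 1260
Summing: (σ * Id)(608) = 608 + 912 + 1064 + 1140 + 1178 + 640 + 1197 + 960 + 1120 + 1200 + 1240 + 1260 = 12519.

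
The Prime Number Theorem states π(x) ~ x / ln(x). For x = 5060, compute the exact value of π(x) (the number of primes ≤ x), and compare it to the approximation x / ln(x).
π(5060) = 677;  x/ln(x) ≈ 593.26;  relative error ≈ 12.37%.

Directly count primes up to 5060: π(5060) = 677. The PNT approximation gives 5060/ln(5060) ≈ 5060/8.52912 ≈ 593.26. Relative error (π(x) − x/ln(x)) / π(x) ≈ 12.37%; the approximation is known to undercount slightly (Li(x) is a better estimate).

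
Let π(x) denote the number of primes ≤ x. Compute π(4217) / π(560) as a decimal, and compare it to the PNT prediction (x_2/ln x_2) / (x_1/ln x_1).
π(4217)/π(560) = 577/102 ≈ 5.6569;  PNT prediction ≈ 5.7089.

π(560) = 102 and π(4217) = 577, so π(4217)/π(560) ≈ 5.6569. The PNT-predicted ratio is (4217/ln(4217)) / (560/ln(560)) ≈ 5.7089. The two agree to within a few percent, as expected.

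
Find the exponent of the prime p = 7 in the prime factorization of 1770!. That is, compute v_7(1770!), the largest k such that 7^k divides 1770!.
v_7(1770!) = 293

Legendre's formula: v_p(n!) = Σ_{k ≥ 1} ⌊n / p^k⌋. For p = 7, n = 1770, the terms are:
  ⌊1770/7^1⌋ = ⌊1770/7⌋ = 252
  ⌊1770/7^2⌋ = ⌊1770/49⌋ = 36
  ⌊1770/7^3⌋ = ⌊1770/343⌋ = 5
(the next term ⌊1770/7^4⌋ = 0, terminating the sum). Summing: v_7(1770!) = 252 + 36 + 5 = 293.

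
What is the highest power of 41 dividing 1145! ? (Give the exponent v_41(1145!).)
v_41(1145!) = 27

Legendre's formula: v_p(n!) = Σ_{k ≥ 1} ⌊n / p^k⌋. For p = 41, n = 1145, the terms are:
  ⌊1145/41^1⌋ = ⌊1145/41⌋ = 27
(the next term ⌊1145/41^2⌋ = 0, terminating the sum). Summing: v_41(1145!) = 27 = 27.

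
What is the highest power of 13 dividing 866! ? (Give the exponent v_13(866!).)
v_13(866!) = 71

Legendre's formula: v_p(n!) = Σ_{k ≥ 1} ⌊n / p^k⌋. For p = 13, n = 866, the terms are:
  ⌊866/13^1⌋ = ⌊866/13⌋ = 66
  ⌊866/13^2⌋ = ⌊866/169⌋ = 5
(the next term ⌊866/13^3⌋ = 0, terminating the sum). Summing: v_13(866!) = 66 + 5 = 71.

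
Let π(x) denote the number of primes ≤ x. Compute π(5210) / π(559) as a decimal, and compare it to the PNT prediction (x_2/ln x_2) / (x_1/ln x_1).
π(5210)/π(559) = 693/102 ≈ 6.7941;  PNT prediction ≈ 6.8893.

π(559) = 102 and π(5210) = 693, so π(5210)/π(559) ≈ 6.7941. The PNT-predicted ratio is (5210/ln(5210)) / (559/ln(559)) ≈ 6.8893. The two agree to within a few percent, as expected.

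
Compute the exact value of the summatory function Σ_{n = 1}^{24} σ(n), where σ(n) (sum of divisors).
Σ_{n ≤ 24} σ(n) = 491

Compute σ(n) for each 1 ≤ n ≤ 24: σ(1) = 1, σ(2) = 3, σ(3) = 4, σ(4) = 7, σ(5) = 6, σ(6) = 12, σ(7) = 8, σ(8) = 15, σ(9) = 13, σ(10) = 18, σ(11) = 12, σ(12) = 28, σ(13) = 14, σ(14) = 24, σ(15) = 24, σ(16) = 31, σ(17) = 18, σ(18) = 39, σ(19) = 20, σ(20) = 42, σ(21) = 32, σ(22) = 36, σ(23) = 24, σ(24) = 60. Summing all 24 values: 491. (Average order: Σ_{n ≤ x} σ(n) ~ (π²/12) x². For x = 24, (π²/12)·24² ≈ 473.74.)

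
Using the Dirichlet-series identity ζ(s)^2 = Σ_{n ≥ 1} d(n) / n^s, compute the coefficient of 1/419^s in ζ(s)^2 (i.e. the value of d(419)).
d(419) = 2

ζ(s)^2 = (Σ 1/m^s)(Σ 1/k^s). The coefficient of 1/n^s in the product is the number of ordered pairs (m, k) with mk = n, which equals d(n). For n = 419, divisors are [1, 419], so d(419) = 2.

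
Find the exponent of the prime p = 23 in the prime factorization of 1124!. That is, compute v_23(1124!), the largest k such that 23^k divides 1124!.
v_23(1124!) = 50

Legendre's formula: v_p(n!) = Σ_{k ≥ 1} ⌊n / p^k⌋. For p = 23, n = 1124, the terms are:
  ⌊1124/23^1⌋ = ⌊1124/23⌋ = 48
  ⌊1124/23^2⌋ = ⌊1124/529⌋ = 2
(the next term ⌊1124/23^3⌋ = 0, terminating the sum). Summing: v_23(1124!) = 48 + 2 = 50.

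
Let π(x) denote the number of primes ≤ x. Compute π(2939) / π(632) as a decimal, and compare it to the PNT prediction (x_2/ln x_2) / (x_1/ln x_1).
π(2939)/π(632) = 424/115 ≈ 3.6870;  PNT prediction ≈ 3.7553.

π(632) = 115 and π(2939) = 424, so π(2939)/π(632) ≈ 3.6870. The PNT-predicted ratio is (2939/ln(2939)) / (632/ln(632)) ≈ 3.7553. The two agree to within a few percent, as expected.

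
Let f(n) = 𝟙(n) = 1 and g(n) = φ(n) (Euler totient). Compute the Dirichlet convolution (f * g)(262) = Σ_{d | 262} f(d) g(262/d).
(𝟙 * φ)(262) = 262

Divisors of 262: [1, 2, 131, 262]. For each d | 262:
  d = 1: 𝟙(1) · φ(262/1) = 1 · 130 = 130
  d = 2: 𝟙(2) · φ(262/2) = 1 · 130 = 130
  d = 131: 𝟙(131) · φ(262/131) = 1 · 1 = 1
  d = 262: 𝟙(262) · φ(262/262) = 1 · 1 = 1
Summing: (𝟙 * φ)(262) = 130 + 130 + 1 + 1 = 262.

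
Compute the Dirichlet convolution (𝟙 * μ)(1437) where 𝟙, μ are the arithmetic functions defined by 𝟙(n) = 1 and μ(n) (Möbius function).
(𝟙 * μ)(1437) = 0

Divisors of 1437: [1, 3, 479, 1437]. For each d | 1437:
  d = 1: 𝟙(1) · μ(1437/1) = 1 · 1 = 1
  d = 3: 𝟙(3) · μ(1437/3) = 1 · -1 = -1
  d = 479: 𝟙(479) · μ(1437/479) = 1 · -1 = -1
  d = 1437: 𝟙(1437) · μ(1437/1437) = 1 · 1 = 1
Summing: (𝟙 * μ)(1437) = 1 + -1 + -1 + 1 = 0.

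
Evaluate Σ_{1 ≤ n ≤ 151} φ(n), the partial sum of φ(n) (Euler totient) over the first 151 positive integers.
Σ_{n ≤ 151} φ(n) = 7008

Compute φ(n) for each 1 ≤ n ≤ 151: φ(1) = 1, φ(2) = 1, φ(3) = 2, φ(4) = 2, φ(5) = 4, φ(6) = 2, φ(7) = 6, φ(8) = 4, φ(9) = 6, φ(10) = 4, φ(11) = 10, φ(12) = 4, φ(13) = 12, φ(14) = 6, φ(15) = 8, φ(16) = 8, φ(17) = 16, φ(18) = 6, φ(19) = 18, φ(20) = 8, φ(21) = 12, φ(22) = 10, φ(23) = 22, φ(24) = 8, φ(25) = 20, φ(26) = 12, φ(27) = 18, φ(28) = 12, φ(29) = 28, φ(30) = 8, φ(31) = 30, φ(32) = 16, φ(33) = 20, φ(34) = 16, φ(35) = 24, φ(36) = 12, φ(37) = 36, φ(38) = 18, φ(39) = 24, φ(40) = 16, φ(41) = 40, φ(42) = 12, φ(43) = 42, φ(44) = 20, φ(45) = 24, φ(46) = 22, φ(47) = 46, φ(48) = 16, φ(49) = 42, φ(50) = 20, φ(51) = 32, φ(52) = 24, φ(53) = 52, φ(54) = 18, φ(55) = 40, φ(56) = 24, φ(57) = 36, φ(58) = 28, φ(59) = 58, φ(60) = 16, φ(61) = 60, φ(62) = 30, φ(63) = 36, φ(64) = 32, φ(65) = 48, φ(66) = 20, φ(67) = 66, φ(68) = 32, φ(69) = 44, φ(70) = 24, φ(71) = 70, φ(72) = 24, φ(73) = 72, φ(74) = 36, φ(75) = 40, φ(76) = 36, φ(77) = 60, φ(78) = 24, φ(79) = 78, φ(80) = 32, φ(81) = 54, φ(82) = 40, φ(83) = 82, φ(84) = 24, φ(85) = 64, φ(86) = 42, φ(87) = 56, φ(88) = 40, φ(89) = 88, φ(90) = 24, φ(91) = 72, φ(92) = 44, φ(93) = 60, φ(94) = 46, φ(95) = 72, φ(96) = 32, φ(97) = 96, φ(98) = 42, φ(99) = 60, φ(100) = 40, φ(101) = 100, φ(102) = 32, φ(103) = 102, φ(104) = 48, φ(105) = 48, φ(106) = 52, φ(107) = 106, φ(108) = 36, φ(109) = 108, φ(110) = 40, φ(111) = 72, φ(112) = 48, φ(113) = 112, φ(114) = 36, φ(115) = 88, φ(116) = 56, φ(117) = 72, φ(118) = 58, φ(119) = 96, φ(120) = 32, φ(121) = 110, φ(122) = 60, φ(123) = 80, φ(124) = 60, φ(125) = 100, φ(126) = 36, φ(127) = 126, φ(128) = 64, φ(129) = 84, φ(130) = 48, φ(131) = 130, φ(132) = 40, φ(133) = 108, φ(134) = 66, φ(135) = 72, φ(136) = 64, φ(137) = 136, φ(138) = 44, φ(139) = 138, φ(140) = 48, φ(141) = 92, φ(142) = 70, φ(143) = 120, φ(144) = 48, φ(145) = 112, φ(146) = 72, φ(147) = 84, φ(148) = 72, φ(149) = 148, φ(150) = 40, φ(151) = 150. Summing all 151 values: 7008. (Average order: Σ_{n ≤ x} φ(n) ~ (3/π²) x². For x = 151, (3/π²)·151² ≈ 6930.67.)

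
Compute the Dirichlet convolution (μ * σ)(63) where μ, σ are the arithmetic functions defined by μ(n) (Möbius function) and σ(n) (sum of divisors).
(μ * σ)(63) = 63

Divisors of 63: [1, 3, 7, 9, 21, 63]. For each d | 63:
  d = 1: μ(1) · σ(63/1) = 1 · 104 = 104
  d = 3: μ(3) · σ(63/3) = -1 · 32 = -32
  d = 7: μ(7) · σ(63/7) = -1 · 13 = -13
  d = 9: μ(9) · σ(63/9) = 0 · 8 = 0
  d = 21: μ(21) · σ(63/21) = 1 · 4 = 4
  d = 63: μ(63) · σ(63/63) = 0 · 1 = 0
Summing: (μ * σ)(63) = 104 + -32 + -13 + 0 + 4 + 0 = 63.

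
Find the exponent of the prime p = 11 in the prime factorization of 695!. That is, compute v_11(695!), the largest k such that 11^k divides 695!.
v_11(695!) = 68

Legendre's formula: v_p(n!) = Σ_{k ≥ 1} ⌊n / p^k⌋. For p = 11, n = 695, the terms are:
  ⌊695/11^1⌋ = ⌊695/11⌋ = 63
  ⌊695/11^2⌋ = ⌊695/121⌋ = 5
(the next term ⌊695/11^3⌋ = 0, terminating the sum). Summing: v_11(695!) = 63 + 5 = 68.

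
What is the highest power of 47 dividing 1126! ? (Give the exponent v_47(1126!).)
v_47(1126!) = 23

Legendre's formula: v_p(n!) = Σ_{k ≥ 1} ⌊n / p^k⌋. For p = 47, n = 1126, the terms are:
  ⌊1126/47^1⌋ = ⌊1126/47⌋ = 23
(the next term ⌊1126/47^2⌋ = 0, terminating the sum). Summing: v_47(1126!) = 23 = 23.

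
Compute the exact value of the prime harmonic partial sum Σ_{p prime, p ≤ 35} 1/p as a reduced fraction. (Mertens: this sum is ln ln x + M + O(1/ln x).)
Σ 1/p = 314016924901/200560490130

π(35) = 11, so the primes ≤ 35 are [2, 3, 5, 7, 11, 13, 17, 19, 23, 29, 31]. Summing 1/p over these primes: 314016924901/200560490130 ≈ 1.5657. Mertens estimate ln ln(35) + 0.2615 ≈ 1.5300.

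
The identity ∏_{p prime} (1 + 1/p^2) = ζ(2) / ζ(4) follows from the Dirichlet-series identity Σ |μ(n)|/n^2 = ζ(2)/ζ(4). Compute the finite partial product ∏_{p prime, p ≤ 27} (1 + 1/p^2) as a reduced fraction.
∏ = 3394003400000/2252055594789

The primes p ≤ 27 are [2, 3, 5, 7, 11, 13, 17, 19, 23]. For each, (1 + 1/p^2) = (p^2 + 1)/p^2. Multiplying these fractions over p ∈ [2, 3, 5, 7, 11, 13, 17, 19, 23] gives 3394003400000/2252055594789. (In the limit P → ∞ this tends to ζ(2)/ζ(4).)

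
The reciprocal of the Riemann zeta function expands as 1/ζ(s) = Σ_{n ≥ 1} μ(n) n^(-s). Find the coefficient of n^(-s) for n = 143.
μ(143) = 1

Factor n = 143 = 11 · 13. μ(n) = 0 if any exponent ≥ 2 (not squarefree); otherwise μ(n) = (−1)^{ω(n)} where ω(n) is the number of distinct prime factors. Applying: μ(143) = 1.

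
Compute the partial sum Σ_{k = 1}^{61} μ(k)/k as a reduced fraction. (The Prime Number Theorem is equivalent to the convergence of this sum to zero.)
Σ μ(k)/k = -8549627883788520181/58644190679703485491635

Values of μ(k) for 1 ≤ k ≤ 61: μ(1) = 1, μ(2) = -1, μ(3) = -1, μ(5) = -1, μ(6) = 1, μ(7) = -1, μ(10) = 1, μ(11) = -1, μ(13) = -1, μ(14) = 1, μ(15) = 1, μ(17) = -1, μ(19) = -1, μ(21) = 1, μ(22) = 1, μ(23) = -1, μ(26) = 1, μ(29) = -1, μ(30) = -1, μ(31) = -1, μ(33) = 1, μ(34) = 1, μ(35) = 1, μ(37) = -1, μ(38) = 1, μ(39) = 1, μ(41) = -1, μ(42) = -1, μ(43) = -1, μ(46) = 1, μ(47) = -1, μ(51) = 1, μ(53) = -1, μ(55) = 1, μ(57) = 1, μ(58) = 1, μ(59) = -1, μ(61) = -1, with μ = 0 on non-squarefree integers. Summing μ(k)/k for k where μ(k) ≠ 0 gives -8549627883788520181/58644190679703485491635 ≈ -0.0001. (PNT ⟺ this sum → 0 as n → ∞.)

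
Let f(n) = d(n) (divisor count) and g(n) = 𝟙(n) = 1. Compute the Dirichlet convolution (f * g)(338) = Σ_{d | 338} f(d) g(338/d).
(d * 𝟙)(338) = 18

Divisors of 338: [1, 2, 13, 26, 169, 338]. For each d | 338:
  d = 1: d(1) · 𝟙(338/1) = 1 · 1 = 1
  d = 2: d(2) · 𝟙(338/2) = 2 · 1 = 2
  d = 13: d(13) · 𝟙(338/13) = 2 · 1 = 2
  d = 26: d(26) · 𝟙(338/26) = 4 · 1 = 4
  d = 169: d(169) · 𝟙(338/169) = 3 · 1 = 3
  d = 338: d(338) · 𝟙(338/338) = 6 · 1 = 6
Summing: (d * 𝟙)(338) = 1 + 2 + 2 + 4 + 3 + 6 = 18.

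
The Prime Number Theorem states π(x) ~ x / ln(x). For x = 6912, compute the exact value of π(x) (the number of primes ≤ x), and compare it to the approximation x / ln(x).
π(6912) = 889;  x/ln(x) ≈ 781.81;  relative error ≈ 12.06%.

Directly count primes up to 6912: π(6912) = 889. The PNT approximation gives 6912/ln(6912) ≈ 6912/8.84101 ≈ 781.81. Relative error (π(x) − x/ln(x)) / π(x) ≈ 12.06%; the approximation is known to undercount slightly (Li(x) is a better estimate).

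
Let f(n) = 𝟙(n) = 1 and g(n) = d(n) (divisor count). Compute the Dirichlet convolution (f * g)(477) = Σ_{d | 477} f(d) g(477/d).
(𝟙 * d)(477) = 18

Divisors of 477: [1, 3, 9, 53, 159, 477]. For each d | 477:
  d = 1: 𝟙(1) · d(477/1) = 1 · 6 = 6
  d = 3: 𝟙(3) · d(477/3) = 1 · 4 = 4
  d = 9: 𝟙(9) · d(477/9) = 1 · 2 = 2
  d = 53: 𝟙(53) · d(477/53) = 1 · 3 = 3
  d = 159: 𝟙(159) · d(477/159) = 1 · 2 = 2
  d = 477: 𝟙(477) · d(477/477) = 1 · 1 = 1
Summing: (𝟙 * d)(477) = 6 + 4 + 2 + 3 + 2 + 1 = 18.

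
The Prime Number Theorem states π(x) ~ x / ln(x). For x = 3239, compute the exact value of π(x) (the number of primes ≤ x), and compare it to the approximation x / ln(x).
π(3239) = 457;  x/ln(x) ≈ 400.72;  relative error ≈ 12.32%.

Directly count primes up to 3239: π(3239) = 457. The PNT approximation gives 3239/ln(3239) ≈ 3239/8.08302 ≈ 400.72. Relative error (π(x) − x/ln(x)) / π(x) ≈ 12.32%; the approximation is known to undercount slightly (Li(x) is a better estimate).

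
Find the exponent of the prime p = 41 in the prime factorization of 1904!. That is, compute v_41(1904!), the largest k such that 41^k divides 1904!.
v_41(1904!) = 47

Legendre's formula: v_p(n!) = Σ_{k ≥ 1} ⌊n / p^k⌋. For p = 41, n = 1904, the terms are:
  ⌊1904/41^1⌋ = ⌊1904/41⌋ = 46
  ⌊1904/41^2⌋ = ⌊1904/1681⌋ = 1
(the next term ⌊1904/41^3⌋ = 0, terminating the sum). Summing: v_41(1904!) = 46 + 1 = 47.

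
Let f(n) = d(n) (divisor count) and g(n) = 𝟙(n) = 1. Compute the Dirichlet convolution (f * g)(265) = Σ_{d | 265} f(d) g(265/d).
(d * 𝟙)(265) = 9

Divisors of 265: [1, 5, 53, 265]. For each d | 265:
  d = 1: d(1) · 𝟙(265/1) = 1 · 1 = 1
  d = 5: d(5) · 𝟙(265/5) = 2 · 1 = 2
  d = 53: d(53) · 𝟙(265/53) = 2 · 1 = 2
  d = 265: d(265) · 𝟙(265/265) = 4 · 1 = 4
Summing: (d * 𝟙)(265) = 1 + 2 + 2 + 4 = 9.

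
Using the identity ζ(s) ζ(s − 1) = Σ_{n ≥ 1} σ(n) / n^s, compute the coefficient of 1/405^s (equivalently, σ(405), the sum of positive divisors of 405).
σ(405) = 726

In the product (Σ m^0/m^s)(Σ k / k^s) = Σ (Σ_{d | n} d) / n^s, the coefficient of 1/n^s is σ(n) = Σ_{d | n} d. For n = 405, divisors are [1, 3, 5, 9, 15, 27, 45, 81, 135, 405]; summing: σ(405) = 726.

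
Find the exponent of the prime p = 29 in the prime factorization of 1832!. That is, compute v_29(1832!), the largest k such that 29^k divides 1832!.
v_29(1832!) = 65

Legendre's formula: v_p(n!) = Σ_{k ≥ 1} ⌊n / p^k⌋. For p = 29, n = 1832, the terms are:
  ⌊1832/29^1⌋ = ⌊1832/29⌋ = 63
  ⌊1832/29^2⌋ = ⌊1832/841⌋ = 2
(the next term ⌊1832/29^3⌋ = 0, terminating the sum). Summing: v_29(1832!) = 63 + 2 = 65.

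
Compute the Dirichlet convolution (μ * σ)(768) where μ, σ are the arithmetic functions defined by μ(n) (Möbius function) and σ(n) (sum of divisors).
(μ * σ)(768) = 768

Divisors of 768: [1, 2, 3, 4, 6, 8, 12, 16, 24, 32, 48, 64, 96, 128, 192, 256, 384, 768]. For each d | 768:
  d = 1: μ(1) · σ(768/1) = 1 · 2044 = 2044
  d = 2: μ(2) · σ(768/2) = -1 · 1020 = -1020
  d = 3: μ(3) · σ(768/3) = -1 · 511 = -511
  d = 4: μ(4) · σ(768/4) = 0 · 508 = 0
  d = 6: μ(6) · σ(768/6) = 1 · 255 = 255
  d = 8: μ(8) · σ(768/8) = 0 · 252 = 0
  d = 12: μ(12) · σ(768/12) = 0 · 127 = 0
  d = 16: μ(16) · σ(768/16) = 0 · 124 = 0
  d = 24: μ(24) · σ(768/24) = 0 · 63 = 0
  d = 32: μ(32) · σ(768/32) = 0 · 60 = 0
  d = 48: μ(48) · σ(768/48) = 0 · 31 = 0
  d = 64: μ(64) · σ(768/64) = 0 · 28 = 0
  d = 96: μ(96) · σ(768/96) = 0 · 15 = 0
  d = 128: μ(128) · σ(768/128) = 0 · 12 = 0
  d = 192: μ(192) · σ(768/192) = 0 · 7 = 0
  d = 256: μ(256) · σ(768/256) = 0 · 4 = 0
  d = 384: μ(384) · σ(768/384) = 0 · 3 = 0
  d = 768: μ(768) · σ(768/768) = 0 · 1 = 0
Summing: (μ * σ)(768) = 2044 + -1020 + -511 + 0 + 255 + 0 + 0 + 0 + 0 + 0 + 0 + 0 + 0 + 0 + 0 + 0 + 0 + 0 = 768.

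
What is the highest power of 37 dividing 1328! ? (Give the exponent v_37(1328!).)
v_37(1328!) = 35

Legendre's formula: v_p(n!) = Σ_{k ≥ 1} ⌊n / p^k⌋. For p = 37, n = 1328, the terms are:
  ⌊1328/37^1⌋ = ⌊1328/37⌋ = 35
(the next term ⌊1328/37^2⌋ = 0, terminating the sum). Summing: v_37(1328!) = 35 = 35.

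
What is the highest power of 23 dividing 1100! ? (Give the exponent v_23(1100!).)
v_23(1100!) = 49

Legendre's formula: v_p(n!) = Σ_{k ≥ 1} ⌊n / p^k⌋. For p = 23, n = 1100, the terms are:
  ⌊1100/23^1⌋ = ⌊1100/23⌋ = 47
  ⌊1100/23^2⌋ = ⌊1100/529⌋ = 2
(the next term ⌊1100/23^3⌋ = 0, terminating the sum). Summing: v_23(1100!) = 47 + 2 = 49.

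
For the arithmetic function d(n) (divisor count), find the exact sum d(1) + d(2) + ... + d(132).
Σ_{n ≤ 132} d(n) = 671

Compute d(n) for each 1 ≤ n ≤ 132: d(1) = 1, d(2) = 2, d(3) = 2, d(4) = 3, d(5) = 2, d(6) = 4, d(7) = 2, d(8) = 4, d(9) = 3, d(10) = 4, d(11) = 2, d(12) = 6, d(13) = 2, d(14) = 4, d(15) = 4, d(16) = 5, d(17) = 2, d(18) = 6, d(19) = 2, d(20) = 6, d(21) = 4, d(22) = 4, d(23) = 2, d(24) = 8, d(25) = 3, d(26) = 4, d(27) = 4, d(28) = 6, d(29) = 2, d(30) = 8, d(31) = 2, d(32) = 6, d(33) = 4, d(34) = 4, d(35) = 4, d(36) = 9, d(37) = 2, d(38) = 4, d(39) = 4, d(40) = 8, d(41) = 2, d(42) = 8, d(43) = 2, d(44) = 6, d(45) = 6, d(46) = 4, d(47) = 2, d(48) = 10, d(49) = 3, d(50) = 6, d(51) = 4, d(52) = 6, d(53) = 2, d(54) = 8, d(55) = 4, d(56) = 8, d(57) = 4, d(58) = 4, d(59) = 2, d(60) = 12, d(61) = 2, d(62) = 4, d(63) = 6, d(64) = 7, d(65) = 4, d(66) = 8, d(67) = 2, d(68) = 6, d(69) = 4, d(70) = 8, d(71) = 2, d(72) = 12, d(73) = 2, d(74) = 4, d(75) = 6, d(76) = 6, d(77) = 4, d(78) = 8, d(79) = 2, d(80) = 10, d(81) = 5, d(82) = 4, d(83) = 2, d(84) = 12, d(85) = 4, d(86) = 4, d(87) = 4, d(88) = 8, d(89) = 2, d(90) = 12, d(91) = 4, d(92) = 6, d(93) = 4, d(94) = 4, d(95) = 4, d(96) = 12, d(97) = 2, d(98) = 6, d(99) = 6, d(100) = 9, d(101) = 2, d(102) = 8, d(103) = 2, d(104) = 8, d(105) = 8, d(106) = 4, d(107) = 2, d(108) = 12, d(109) = 2, d(110) = 8, d(111) = 4, d(112) = 10, d(113) = 2, d(114) = 8, d(115) = 4, d(116) = 6, d(117) = 6, d(118) = 4, d(119) = 4, d(120) = 16, d(121) = 3, d(122) = 4, d(123) = 4, d(124) = 6, d(125) = 4, d(126) = 12, d(127) = 2, d(128) = 8, d(129) = 4, d(130) = 8, d(131) = 2, d(132) = 12. Summing all 132 values: 671. (Dirichlet's divisor formula: Σ_{n ≤ x} d(n) = x ln(x) + (2γ − 1) x + O(√x). For x = 132, the asymptotic estimate is ≈ 664.91.)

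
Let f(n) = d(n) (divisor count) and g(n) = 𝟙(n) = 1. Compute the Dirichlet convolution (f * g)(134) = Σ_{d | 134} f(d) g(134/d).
(d * 𝟙)(134) = 9

Divisors of 134: [1, 2, 67, 134]. For each d | 134:
  d = 1: d(1) · 𝟙(134/1) = 1 · 1 = 1
  d = 2: d(2) · 𝟙(134/2) = 2 · 1 = 2
  d = 67: d(67) · 𝟙(134/67) = 2 · 1 = 2
  d = 134: d(134) · 𝟙(134/134) = 4 · 1 = 4
Summing: (d * 𝟙)(134) = 1 + 2 + 2 + 4 = 9.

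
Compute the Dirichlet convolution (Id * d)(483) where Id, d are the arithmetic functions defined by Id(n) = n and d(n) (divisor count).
(Id * d)(483) = 1125

Divisors of 483: [1, 3, 7, 21, 23, 69, 161, 483]. For each d | 483:
  d = 1: Id(1) · d(483/1) = 1 · 8 = 8
  d = 3: Id(3) · d(483/3) = 3 · 4 = 12
  d = 7: Id(7) · d(483/7) = 7 · 4 = 28
  d = 21: Id(21) · d(483/21) = 21 · 2 = 42
  d = 23: Id(23) · d(483/23) = 23 · 4 = 92
  d = 69: Id(69) · d(483/69) = 69 · 2 = 138
  d = 161: Id(161) · d(483/161) = 161 · 2 = 322
  d = 483: Id(483) · d(483/483) = 483 · 1 = 483
Summing: (Id * d)(483) = 8 + 12 + 28 + 42 + 92 + 138 + 322 + 483 = 1125.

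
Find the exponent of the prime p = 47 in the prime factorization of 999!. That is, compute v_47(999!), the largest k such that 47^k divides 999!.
v_47(999!) = 21

Legendre's formula: v_p(n!) = Σ_{k ≥ 1} ⌊n / p^k⌋. For p = 47, n = 999, the terms are:
  ⌊999/47^1⌋ = ⌊999/47⌋ = 21
(the next term ⌊999/47^2⌋ = 0, terminating the sum). Summing: v_47(999!) = 21 = 21.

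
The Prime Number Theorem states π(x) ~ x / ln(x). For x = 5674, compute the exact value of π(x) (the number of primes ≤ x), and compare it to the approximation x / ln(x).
π(5674) = 747;  x/ln(x) ≈ 656.44;  relative error ≈ 12.12%.

Directly count primes up to 5674: π(5674) = 747. The PNT approximation gives 5674/ln(5674) ≈ 5674/8.64365 ≈ 656.44. Relative error (π(x) − x/ln(x)) / π(x) ≈ 12.12%; the approximation is known to undercount slightly (Li(x) is a better estimate).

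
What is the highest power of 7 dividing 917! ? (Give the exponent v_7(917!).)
v_7(917!) = 151

Legendre's formula: v_p(n!) = Σ_{k ≥ 1} ⌊n / p^k⌋. For p = 7, n = 917, the terms are:
  ⌊917/7^1⌋ = ⌊917/7⌋ = 131
  ⌊917/7^2⌋ = ⌊917/49⌋ = 18
  ⌊917/7^3⌋ = ⌊917/343⌋ = 2
(the next term ⌊917/7^4⌋ = 0, terminating the sum). Summing: v_7(917!) = 131 + 18 + 2 = 151.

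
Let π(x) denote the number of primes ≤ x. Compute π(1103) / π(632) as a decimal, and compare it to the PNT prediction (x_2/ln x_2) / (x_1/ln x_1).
π(1103)/π(632) = 185/115 ≈ 1.6087;  PNT prediction ≈ 1.6065.

π(632) = 115 and π(1103) = 185, so π(1103)/π(632) ≈ 1.6087. The PNT-predicted ratio is (1103/ln(1103)) / (632/ln(632)) ≈ 1.6065. The two agree to within a few percent, as expected.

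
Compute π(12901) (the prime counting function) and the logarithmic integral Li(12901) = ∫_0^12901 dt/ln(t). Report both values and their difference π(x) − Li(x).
π(12901) = 1535;  Li(12901) ≈ 1556.65;  π(x) − Li(x) ≈ -21.65.

Direct count of primes ≤ 12901 gives π(12901) = 1535. Numerical evaluation of the logarithmic integral gives Li(12901) ≈ 1556.65. The difference π(x) − Li(x) ≈ -21.65 is typically negative for small/moderate x (Li(x) overestimates), though Littlewood's theorem shows this sign changes infinitely often.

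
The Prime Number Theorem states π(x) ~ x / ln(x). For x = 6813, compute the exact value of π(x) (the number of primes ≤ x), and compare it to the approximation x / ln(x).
π(6813) = 876;  x/ln(x) ≈ 771.87;  relative error ≈ 11.89%.

Directly count primes up to 6813: π(6813) = 876. The PNT approximation gives 6813/ln(6813) ≈ 6813/8.82659 ≈ 771.87. Relative error (π(x) − x/ln(x)) / π(x) ≈ 11.89%; the approximation is known to undercount slightly (Li(x) is a better estimate).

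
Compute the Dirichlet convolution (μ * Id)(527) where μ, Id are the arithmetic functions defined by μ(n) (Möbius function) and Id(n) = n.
(μ * Id)(527) = 480

Divisors of 527: [1, 17, 31, 527]. For each d | 527:
  d = 1: μ(1) · Id(527/1) = 1 · 527 = 527
  d = 17: μ(17) · Id(527/17) = -1 · 31 = -31
  d = 31: μ(31) · Id(527/31) = -1 · 17 = -17
  d = 527: μ(527) · Id(527/527) = 1 · 1 = 1
Summing: (μ * Id)(527) = 527 + -31 + -17 + 1 = 480.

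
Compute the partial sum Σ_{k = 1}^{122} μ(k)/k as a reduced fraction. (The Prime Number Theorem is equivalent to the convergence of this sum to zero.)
Σ μ(k)/k = -2608290726639331073360151426179268330820642/3161005464041760778814520629154366249327468699

Values of μ(k) for 1 ≤ k ≤ 122: μ(1) = 1, μ(2) = -1, μ(3) = -1, μ(5) = -1, μ(6) = 1, μ(7) = -1, μ(10) = 1, μ(11) = -1, μ(13) = -1, μ(14) = 1, μ(15) = 1, μ(17) = -1, μ(19) = -1, μ(21) = 1, μ(22) = 1, μ(23) = -1, μ(26) = 1, μ(29) = -1, μ(30) = -1, μ(31) = -1, μ(33) = 1, μ(34) = 1, μ(35) = 1, μ(37) = -1, μ(38) = 1, μ(39) = 1, μ(41) = -1, μ(42) = -1, μ(43) = -1, μ(46) = 1, μ(47) = -1, μ(51) = 1, μ(53) = -1, μ(55) = 1, μ(57) = 1, μ(58) = 1, μ(59) = -1, μ(61) = -1, μ(62) = 1, μ(65) = 1, μ(66) = -1, μ(67) = -1, μ(69) = 1, μ(70) = -1, μ(71) = -1, μ(73) = -1, μ(74) = 1, μ(77) = 1, μ(78) = -1, μ(79) = -1, μ(82) = 1, μ(83) = -1, μ(85) = 1, μ(86) = 1, μ(87) = 1, μ(89) = -1, μ(91) = 1, μ(93) = 1, μ(94) = 1, μ(95) = 1, μ(97) = -1, μ(101) = -1, μ(102) = -1, μ(103) = -1, μ(105) = -1, μ(106) = 1, μ(107) = -1, μ(109) = -1, μ(110) = -1, μ(111) = 1, μ(113) = -1, μ(114) = -1, μ(115) = 1, μ(118) = 1, μ(119) = 1, μ(122) = 1, with μ = 0 on non-squarefree integers. Summing μ(k)/k for k where μ(k) ≠ 0 gives -2608290726639331073360151426179268330820642/3161005464041760778814520629154366249327468699 ≈ -0.0008. (PNT ⟺ this sum → 0 as n → ∞.)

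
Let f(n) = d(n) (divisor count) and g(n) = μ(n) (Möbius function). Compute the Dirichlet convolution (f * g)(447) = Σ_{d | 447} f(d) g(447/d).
(d * μ)(447) = 1

Divisors of 447: [1, 3, 149, 447]. For each d | 447:
  d = 1: d(1) · μ(447/1) = 1 · 1 = 1
  d = 3: d(3) · μ(447/3) = 2 · -1 = -2
  d = 149: d(149) · μ(447/149) = 2 · -1 = -2
  d = 447: d(447) · μ(447/447) = 4 · 1 = 4
Summing: (d * μ)(447) = 1 + -2 + -2 + 4 = 1.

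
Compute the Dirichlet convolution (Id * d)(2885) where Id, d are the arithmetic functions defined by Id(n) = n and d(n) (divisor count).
(Id * d)(2885) = 4053

Divisors of 2885: [1, 5, 577, 2885]. For each d | 2885:
  d = 1: Id(1) · d(2885/1) = 1 · 4 = 4
  d = 5: Id(5) · d(2885/5) = 5 · 2 = 10
  d = 577: Id(577) · d(2885/577) = 577 · 2 = 1154
  d = 2885: Id(2885) · d(2885/2885) = 2885 · 1 = 2885
Summing: (Id * d)(2885) = 4 + 10 + 1154 + 2885 = 4053.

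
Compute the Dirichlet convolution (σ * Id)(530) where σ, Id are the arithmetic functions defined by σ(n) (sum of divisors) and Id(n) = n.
(σ * Id)(530) = 5885

Divisors of 530: [1, 2, 5, 10, 53, 106, 265, 530]. For each d | 530:
  d = 1: σ(1) · Id(530/1) = 1 · 530 = 530
  d = 2: σ(2) · Id(530/2) = 3 · 265 = 795
  d = 5: σ(5) · Id(530/5) = 6 · 106 = 636
  d = 10: σ(10) · Id(530/10) = 18 · 53 = 954
  d = 53: σ(53) · Id(530/53) = 54 · 10 = 540
  d = 106: σ(106) · Id(530/106) = 162 · 5 = 810
  d = 265: σ(265) · Id(530/265) = 324 · 2 = 648
  d = 530: σ(530) · Id(530/530) = 972 · 1 = 972
Summing: (σ * Id)(530) = 530 + 795 + 636 + 954 + 540 + 810 + 648 + 972 = 5885.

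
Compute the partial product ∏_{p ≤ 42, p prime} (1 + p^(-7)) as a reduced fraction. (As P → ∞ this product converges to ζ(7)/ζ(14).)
∏ = 906276285123367303463952471174214707523220166331900002148763513926498754947885274824704/898827234959603916464015184677991123451710902595120068322823619866941706124048533178125

The primes p ≤ 42 are [2, 3, 5, 7, 11, 13, 17, 19, 23, 29, 31, 37, 41]. For each, (1 + 1/p^7) = (p^7 + 1)/p^7. Multiplying these fractions over p ∈ [2, 3, 5, 7, 11, 13, 17, 19, 23, 29, 31, 37, 41] gives 906276285123367303463952471174214707523220166331900002148763513926498754947885274824704/898827234959603916464015184677991123451710902595120068322823619866941706124048533178125. (In the limit P → ∞ this tends to ζ(7)/ζ(14).)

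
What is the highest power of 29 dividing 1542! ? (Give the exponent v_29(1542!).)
v_29(1542!) = 54

Legendre's formula: v_p(n!) = Σ_{k ≥ 1} ⌊n / p^k⌋. For p = 29, n = 1542, the terms are:
  ⌊1542/29^1⌋ = ⌊1542/29⌋ = 53
  ⌊1542/29^2⌋ = ⌊1542/841⌋ = 1
(the next term ⌊1542/29^3⌋ = 0, terminating the sum). Summing: v_29(1542!) = 53 + 1 = 54.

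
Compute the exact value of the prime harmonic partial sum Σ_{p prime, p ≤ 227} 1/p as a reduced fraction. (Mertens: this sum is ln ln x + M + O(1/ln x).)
Σ 1/p = 163511827859273678384959815113729742050404828958383078813204061634794561817548326350576887/83311209124804345037562846379881038241134671040860314654617977748077292641632790457335110

π(227) = 49, so the primes ≤ 227 are [2, 3, 5, 7, 11, 13, 17, 19, 23, 29, 31, 37, 41, 43, 47, 53, 59, 61, 67, 71, 73, 79, 83, 89, 97, 101, 103, 107, 109, 113, 127, 131, 137, 139, 149, 151, 157, 163, 167, 173, 179, 181, 191, 193, 197, 199, 211, 223, 227]. Summing 1/p over these primes: 163511827859273678384959815113729742050404828958383078813204061634794561817548326350576887/83311209124804345037562846379881038241134671040860314654617977748077292641632790457335110 ≈ 1.9627. Mertens estimate ln ln(227) + 0.2615 ≈ 1.9525.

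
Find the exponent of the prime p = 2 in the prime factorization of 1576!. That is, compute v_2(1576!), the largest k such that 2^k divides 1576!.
v_2(1576!) = 1572

Legendre's formula: v_p(n!) = Σ_{k ≥ 1} ⌊n / p^k⌋. For p = 2, n = 1576, the terms are:
  ⌊1576/2^1⌋ = ⌊1576/2⌋ = 788
  ⌊1576/2^2⌋ = ⌊1576/4⌋ = 394
  ⌊1576/2^3⌋ = ⌊1576/8⌋ = 197
  ⌊1576/2^4⌋ = ⌊1576/16⌋ = 98
  ⌊1576/2^5⌋ = ⌊1576/32⌋ = 49
  ⌊1576/2^6⌋ = ⌊1576/64⌋ = 24
  ⌊1576/2^7⌋ = ⌊1576/128⌋ = 12
  ⌊1576/2^8⌋ = ⌊1576/256⌋ = 6
  ⌊1576/2^9⌋ = ⌊1576/512⌋ = 3
  ⌊1576/2^10⌋ = ⌊1576/1024⌋ = 1
(the next term ⌊1576/2^11⌋ = 0, terminating the sum). Summing: v_2(1576!) = 788 + 394 + 197 + 98 + 49 + 24 + 12 + 6 + 3 + 1 = 1572.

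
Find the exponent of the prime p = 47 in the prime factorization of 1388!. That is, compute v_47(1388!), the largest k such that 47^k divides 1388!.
v_47(1388!) = 29

Legendre's formula: v_p(n!) = Σ_{k ≥ 1} ⌊n / p^k⌋. For p = 47, n = 1388, the terms are:
  ⌊1388/47^1⌋ = ⌊1388/47⌋ = 29
(the next term ⌊1388/47^2⌋ = 0, terminating the sum). Summing: v_47(1388!) = 29 = 29.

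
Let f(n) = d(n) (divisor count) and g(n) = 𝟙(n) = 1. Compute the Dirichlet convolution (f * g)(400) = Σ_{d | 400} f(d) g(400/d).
(d * 𝟙)(400) = 90

Divisors of 400: [1, 2, 4, 5, 8, 10, 16, 20, 25, 40, 50, 80, 100, 200, 400]. For each d | 400:
  d = 1: d(1) · 𝟙(400/1) = 1 · 1 = 1
  d = 2: d(2) · 𝟙(400/2) = 2 · 1 = 2
  d = 4: d(4) · 𝟙(400/4) = 3 · 1 = 3
  d = 5: d(5) · 𝟙(400/5) = 2 · 1 = 2
  d = 8: d(8) · 𝟙(400/8) = 4 · 1 = 4
  d = 10: d(10) · 𝟙(400/10) = 4 · 1 = 4
  d = 16: d(16) · 𝟙(400/16) = 5 · 1 = 5
  d = 20: d(20) · 𝟙(400/20) = 6 · 1 = 6
  d = 25: d(25) · 𝟙(400/25) = 3 · 1 = 3
  d = 40: d(40) · 𝟙(400/40) = 8 · 1 = 8
  d = 50: d(50) · 𝟙(400/50) = 6 · 1 = 6
  d = 80: d(80) · 𝟙(400/80) = 10 · 1 = 10
  d = 100: d(100) · 𝟙(400/100) = 9 · 1 = 9
  d = 200: d(200) · 𝟙(400/200) = 12 · 1 = 12
  d = 400: d(400) · 𝟙(400/400) = 15 · 1 = 15
Summing: (d * 𝟙)(400) = 1 + 2 + 3 + 2 + 4 + 4 + 5 + 6 + 3 + 8 + 6 + 10 + 9 + 12 + 15 = 90.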